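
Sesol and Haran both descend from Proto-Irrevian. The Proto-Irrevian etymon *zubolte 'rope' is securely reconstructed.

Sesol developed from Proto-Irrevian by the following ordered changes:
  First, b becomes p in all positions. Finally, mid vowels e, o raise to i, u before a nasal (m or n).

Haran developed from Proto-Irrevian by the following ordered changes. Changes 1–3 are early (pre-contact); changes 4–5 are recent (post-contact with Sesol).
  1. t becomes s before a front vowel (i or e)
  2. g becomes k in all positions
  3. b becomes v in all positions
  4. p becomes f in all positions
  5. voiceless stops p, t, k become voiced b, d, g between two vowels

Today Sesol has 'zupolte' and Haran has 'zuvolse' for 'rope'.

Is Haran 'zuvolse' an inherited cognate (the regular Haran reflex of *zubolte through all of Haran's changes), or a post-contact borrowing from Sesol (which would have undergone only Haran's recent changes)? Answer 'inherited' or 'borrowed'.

If inherited, *zubolte would pass through all of Haran's changes:
Haran: start from *zubolte.
  rule 1 (palatalisation): zubolte → zubolse
  rule 2: no change — zubolse
  rule 3 (unconditioned shift): zubolse → zuvolse
  rule 4: no change — zuvolse
  rule 5: no change — zuvolse
  ⇒ Haran zuvolse
If borrowed from Sesol 'zupolte' after the early changes, it would undergo only the recent ones:
  rule 4 (unconditioned shift): zupolte → zufolte
  rule 5 (intervocalic voicing): no change (zufolte)
  ⇒ as a loan: zufolte
Haran 'zuvolse' matches the inherited outcome exactly, so it is an inherited cognate, not a loan.

inherited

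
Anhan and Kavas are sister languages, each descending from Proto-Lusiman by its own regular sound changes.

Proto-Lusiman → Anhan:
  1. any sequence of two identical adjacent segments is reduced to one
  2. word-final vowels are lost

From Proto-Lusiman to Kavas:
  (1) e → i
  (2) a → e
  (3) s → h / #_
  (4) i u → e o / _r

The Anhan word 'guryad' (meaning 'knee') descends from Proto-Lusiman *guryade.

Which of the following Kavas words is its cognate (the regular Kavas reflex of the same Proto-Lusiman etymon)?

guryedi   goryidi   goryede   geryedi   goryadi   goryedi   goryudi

goryedi

Kavas: start from *guryade.
  rule 1 (vowel merger): guryade → guryadi
  rule 2 (vowel merger): guryadi → guryedi
  rule 3: no change — guryedi
  rule 4 (pre-rhotic lowering): guryedi → goryedi
  ⇒ Kavas goryedi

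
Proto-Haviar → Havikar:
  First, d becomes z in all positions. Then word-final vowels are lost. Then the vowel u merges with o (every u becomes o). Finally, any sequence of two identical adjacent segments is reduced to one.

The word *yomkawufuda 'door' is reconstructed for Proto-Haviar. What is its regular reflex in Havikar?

yomkawofoz

Havikar: *yomkawufuda > yomkawufuza > yomkawufuz > yomkawofoz  (by unconditioned shift, apocope, vowel merger)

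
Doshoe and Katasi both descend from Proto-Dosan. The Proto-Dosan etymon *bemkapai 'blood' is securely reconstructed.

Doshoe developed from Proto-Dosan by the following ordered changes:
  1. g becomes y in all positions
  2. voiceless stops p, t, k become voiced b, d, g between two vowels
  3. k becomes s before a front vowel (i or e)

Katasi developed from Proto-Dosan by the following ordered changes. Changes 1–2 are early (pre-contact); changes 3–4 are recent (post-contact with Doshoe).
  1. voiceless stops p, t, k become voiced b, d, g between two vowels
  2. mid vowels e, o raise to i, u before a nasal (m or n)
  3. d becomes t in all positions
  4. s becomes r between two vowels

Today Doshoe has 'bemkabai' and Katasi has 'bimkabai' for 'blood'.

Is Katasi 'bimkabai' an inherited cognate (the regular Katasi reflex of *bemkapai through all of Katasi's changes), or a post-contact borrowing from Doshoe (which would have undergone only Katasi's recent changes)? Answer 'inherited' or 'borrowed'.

inherited

If inherited, *bemkapai would pass through all of Katasi's changes:
Katasi: *bemkapai > bemkabai > bimkabai  (by intervocalic voicing, pre-nasal raising)
If borrowed from Doshoe 'bemkabai' after the early changes, it would undergo only the recent ones:
  rule 3 (unconditioned shift): no change (bemkabai)
  rule 4 (rhotacism): no change (bemkabai)
  ⇒ as a loan: bemkabai
Katasi 'bimkabai' matches the inherited outcome exactly, so it is an inherited cognate, not a loan.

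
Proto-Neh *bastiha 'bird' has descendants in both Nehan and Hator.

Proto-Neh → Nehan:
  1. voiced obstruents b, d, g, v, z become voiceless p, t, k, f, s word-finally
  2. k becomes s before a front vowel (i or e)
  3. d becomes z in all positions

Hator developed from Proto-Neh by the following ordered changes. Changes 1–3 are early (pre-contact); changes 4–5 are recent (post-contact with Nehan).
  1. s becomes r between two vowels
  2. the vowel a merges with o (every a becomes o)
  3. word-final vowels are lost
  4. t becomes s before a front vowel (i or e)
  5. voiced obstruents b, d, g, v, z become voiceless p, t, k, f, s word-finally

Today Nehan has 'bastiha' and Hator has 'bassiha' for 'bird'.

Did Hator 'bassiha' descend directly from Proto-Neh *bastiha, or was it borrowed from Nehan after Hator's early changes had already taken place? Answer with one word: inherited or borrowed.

If inherited, *bastiha would pass through all of Hator's changes:
Hator: *bastiha > bostiho > bostih > bossih  (by vowel merger, apocope, palatalisation)
If borrowed from Nehan 'bastiha' after the early changes, it would undergo only the recent ones:
  rule 4 (palatalisation): bastiha → bassiha
  rule 5 (final devoicing): no change (bassiha)
  ⇒ as a loan: bassiha
Hator 'bassiha' matches the loan outcome 'bassiha', not the inherited 'bossih' — it skipped the early Hator changes, so it was borrowed from Nehan.

borrowed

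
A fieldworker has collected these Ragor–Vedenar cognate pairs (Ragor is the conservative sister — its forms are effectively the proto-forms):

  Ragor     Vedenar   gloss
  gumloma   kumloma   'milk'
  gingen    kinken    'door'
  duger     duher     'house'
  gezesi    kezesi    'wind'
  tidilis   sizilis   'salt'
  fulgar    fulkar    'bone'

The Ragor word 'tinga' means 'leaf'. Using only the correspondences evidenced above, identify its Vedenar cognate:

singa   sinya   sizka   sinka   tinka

tidilis ~ sizilis — Ragor t corresponds to Vedenar s word-initially before a front vowel.
fulgar ~ fulkar — Ragor g corresponds to Vedenar k after a consonant, before a back vowel.
Applying these to Ragor 'tinga':
  tinga → singa   (t→s word-initially before a front vowel)
  singa → sinka   (g→k after a consonant, before a back vowel)
So the Vedenar cognate is 'sinka'.

sinka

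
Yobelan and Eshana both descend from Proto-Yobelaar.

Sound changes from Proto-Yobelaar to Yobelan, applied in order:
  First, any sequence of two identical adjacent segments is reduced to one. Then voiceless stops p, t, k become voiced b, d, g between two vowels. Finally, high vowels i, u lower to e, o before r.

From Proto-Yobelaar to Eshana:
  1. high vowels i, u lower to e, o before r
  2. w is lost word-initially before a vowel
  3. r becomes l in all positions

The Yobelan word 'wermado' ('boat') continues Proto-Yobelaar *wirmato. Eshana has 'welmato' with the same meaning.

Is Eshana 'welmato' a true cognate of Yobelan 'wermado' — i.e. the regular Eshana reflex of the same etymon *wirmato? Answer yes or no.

Derive the expected Eshana reflex of *wirmato:
Eshana: *wirmato
  wirmato → wermato   [pre-rhotic lowering]
  wermato → ermato   [glide loss]
  ermato → elmato   [unconditioned shift]
  giving Eshana elmato.
The regular Eshana reflex would be 'elmato', but the attested form is 'welmato'. The correspondence is irregular, so they are not cognates (the Eshana form has a different source).

no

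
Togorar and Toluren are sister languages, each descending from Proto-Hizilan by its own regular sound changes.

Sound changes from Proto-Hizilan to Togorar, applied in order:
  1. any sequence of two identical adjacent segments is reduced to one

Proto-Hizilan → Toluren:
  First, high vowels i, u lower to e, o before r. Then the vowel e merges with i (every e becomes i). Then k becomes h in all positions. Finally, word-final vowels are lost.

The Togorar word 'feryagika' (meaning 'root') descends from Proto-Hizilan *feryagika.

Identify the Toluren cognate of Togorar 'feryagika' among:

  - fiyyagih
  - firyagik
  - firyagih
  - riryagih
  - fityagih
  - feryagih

firyagih

Toluren: start from *feryagika.
  rule 1: no change — feryagika
  rule 2 (vowel merger): feryagika → firyagika
  rule 3 (unconditioned shift): firyagika → firyagiha
  rule 4 (apocope): firyagiha → firyagih
  ⇒ Toluren firyagih
The other candidates each miss or misapply at least one Toluren change.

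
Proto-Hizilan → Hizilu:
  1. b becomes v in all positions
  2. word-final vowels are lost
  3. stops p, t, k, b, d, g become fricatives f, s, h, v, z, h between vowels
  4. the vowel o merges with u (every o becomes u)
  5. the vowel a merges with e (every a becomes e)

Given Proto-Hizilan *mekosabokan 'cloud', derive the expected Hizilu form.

Hizilu: start from *mekosabokan.
  rule 1 (unconditioned shift): mekosabokan → mekosavokan
  rule 2: no change — mekosavokan
  rule 3 (intervocalic lenition): mekosavokan → mehosavohan
  rule 4 (vowel merger): mehosavohan → mehusavuhan
  rule 5 (vowel merger): mehusavuhan → mehusevuhen
  ⇒ Hizilu mehusevuhen

mehusevuhen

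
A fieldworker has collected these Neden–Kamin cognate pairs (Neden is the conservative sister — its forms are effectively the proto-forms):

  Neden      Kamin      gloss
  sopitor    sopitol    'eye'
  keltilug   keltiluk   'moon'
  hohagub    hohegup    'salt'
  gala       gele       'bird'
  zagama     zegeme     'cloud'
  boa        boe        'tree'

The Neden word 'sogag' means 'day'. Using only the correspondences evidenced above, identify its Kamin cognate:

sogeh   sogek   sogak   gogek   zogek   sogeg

sogek

hohagub ~ hohegup, gala ~ gele — Neden a corresponds to Kamin e after a consonant, before a consonant other than r, m, n, p, b, f, v.
keltilug ~ keltiluk — Neden g corresponds to Kamin k word-finally.
Applying these to Neden 'sogag':
  sogag → sogeg   (a→e after a consonant, before a consonant other than r, m, n, p, b, f, v)
  sogeg → sogek   (g→k word-finally)
So the Kamin cognate is 'sogek'.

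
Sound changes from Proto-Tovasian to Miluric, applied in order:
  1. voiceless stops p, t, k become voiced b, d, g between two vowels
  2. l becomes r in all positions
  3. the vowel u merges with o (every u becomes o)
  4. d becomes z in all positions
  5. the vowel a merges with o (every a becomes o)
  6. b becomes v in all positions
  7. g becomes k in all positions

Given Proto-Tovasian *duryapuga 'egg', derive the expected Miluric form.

zoryovoko

Miluric: *duryapuga
  duryapuga → duryabuga   [intervocalic voicing]
  duryabuga (rule 2 does not apply)
  duryabuga → doryaboga   [vowel merger]
  doryaboga → zoryaboga   [unconditioned shift]
  zoryaboga → zoryobogo   [vowel merger]
  zoryobogo → zoryovogo   [unconditioned shift]
  zoryovogo → zoryovoko   [unconditioned shift]
  giving Miluric zoryovoko.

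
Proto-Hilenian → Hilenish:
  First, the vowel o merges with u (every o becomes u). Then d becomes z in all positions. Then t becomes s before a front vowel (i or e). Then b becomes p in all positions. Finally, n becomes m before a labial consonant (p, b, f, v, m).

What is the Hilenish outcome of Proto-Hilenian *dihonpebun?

zihumpepun

Hilenish: start from *dihonpebun.
  rule 1 (vowel merger): dihonpebun → dihunpebun
  rule 2 (unconditioned shift): dihunpebun → zihunpebun
  rule 3: no change — zihunpebun
  rule 4 (unconditioned shift): zihunpebun → zihunpepun
  rule 5 (nasal place assimilation): zihunpepun → zihumpepun
  ⇒ Hilenish zihumpepun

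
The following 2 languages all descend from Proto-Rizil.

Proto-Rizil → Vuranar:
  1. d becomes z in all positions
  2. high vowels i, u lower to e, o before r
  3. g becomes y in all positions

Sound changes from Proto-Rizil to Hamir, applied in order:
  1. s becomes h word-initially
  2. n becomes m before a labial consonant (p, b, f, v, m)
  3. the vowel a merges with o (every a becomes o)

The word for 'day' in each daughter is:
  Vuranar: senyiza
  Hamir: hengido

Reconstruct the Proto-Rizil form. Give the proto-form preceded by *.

*sengida

Position 1: Vuranar has s, Hamir has h. Vuranar preserves s here (none of its changes turn any other segment into s), so the proto-segment is *s.
Position 4: Vuranar has y, Hamir has g. Hamir preserves g here (none of its changes turn any other segment into g), so the proto-segment is *g.
Verify the candidate proto-form against each daughter:
Vuranar: start from *sengida.
  rule 1 (unconditioned shift): sengida → sengiza
  rule 2: no change — sengiza
  rule 3 (unconditioned shift): sengiza → senyiza
  ⇒ Vuranar senyiza
Hamir: *sengida > hengida > hengido  (by debuccalisation, vowel merger)
No other proto-form is consistent with every reflex, so the reconstruction is *sengida.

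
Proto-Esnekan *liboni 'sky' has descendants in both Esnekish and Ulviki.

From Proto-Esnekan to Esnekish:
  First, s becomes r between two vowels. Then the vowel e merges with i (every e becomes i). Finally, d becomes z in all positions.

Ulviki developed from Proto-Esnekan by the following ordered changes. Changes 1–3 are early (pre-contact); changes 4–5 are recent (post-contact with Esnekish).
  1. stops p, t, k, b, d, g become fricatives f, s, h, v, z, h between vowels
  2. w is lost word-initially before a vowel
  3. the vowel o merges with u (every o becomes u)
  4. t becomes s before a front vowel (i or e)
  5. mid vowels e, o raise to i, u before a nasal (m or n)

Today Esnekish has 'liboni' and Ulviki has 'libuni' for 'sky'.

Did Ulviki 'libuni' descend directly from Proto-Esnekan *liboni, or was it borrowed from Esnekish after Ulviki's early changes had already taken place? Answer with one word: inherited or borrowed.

If inherited, *liboni would pass through all of Ulviki's changes:
Ulviki: *liboni
  liboni → livoni   [intervocalic lenition]
  livoni (rule 2 does not apply)
  livoni → livuni   [vowel merger]
  livuni (rule 4 does not apply)
  livuni (rule 5 does not apply)
  giving Ulviki livuni.
If borrowed from Esnekish 'liboni' after the early changes, it would undergo only the recent ones:
  rule 4 (palatalisation): no change (liboni)
  rule 5 (pre-nasal raising): liboni → libuni
  ⇒ as a loan: libuni
Ulviki 'libuni' matches the loan outcome 'libuni', not the inherited 'livuni' — it skipped the early Ulviki changes, so it was borrowed from Esnekish.

borrowed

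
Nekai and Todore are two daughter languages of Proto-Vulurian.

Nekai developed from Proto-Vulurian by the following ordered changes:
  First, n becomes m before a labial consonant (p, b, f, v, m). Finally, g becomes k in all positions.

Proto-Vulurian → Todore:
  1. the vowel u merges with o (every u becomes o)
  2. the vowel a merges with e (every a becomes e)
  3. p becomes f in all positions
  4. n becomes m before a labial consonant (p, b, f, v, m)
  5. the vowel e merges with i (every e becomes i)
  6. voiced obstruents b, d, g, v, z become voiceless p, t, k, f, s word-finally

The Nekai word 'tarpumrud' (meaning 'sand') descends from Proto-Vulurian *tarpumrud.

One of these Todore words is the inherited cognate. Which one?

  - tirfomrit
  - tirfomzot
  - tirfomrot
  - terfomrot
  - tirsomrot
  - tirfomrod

tirfomrot

Todore: *tarpumrud > tarpomrod > terpomrod > terfomrod > tirfomrod > tirfomrot  (by vowel merger, vowel merger, unconditioned shift, vowel merger, final devoicing)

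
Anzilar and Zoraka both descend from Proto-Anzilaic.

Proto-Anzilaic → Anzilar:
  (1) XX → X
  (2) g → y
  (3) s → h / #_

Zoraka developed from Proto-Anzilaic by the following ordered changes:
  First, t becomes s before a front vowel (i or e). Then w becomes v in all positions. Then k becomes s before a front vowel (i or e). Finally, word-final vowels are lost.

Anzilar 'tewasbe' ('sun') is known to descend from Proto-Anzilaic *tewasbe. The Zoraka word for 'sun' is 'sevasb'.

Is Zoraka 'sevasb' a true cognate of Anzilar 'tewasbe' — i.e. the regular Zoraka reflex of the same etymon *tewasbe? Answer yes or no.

yes

Derive the expected Zoraka reflex of *tewasbe:
Zoraka: *tewasbe
  tewasbe → sewasbe   [palatalisation]
  sewasbe → sevasbe   [unconditioned shift]
  sevasbe (rule 3 does not apply)
  sevasbe → sevasb   [apocope]
  giving Zoraka sevasb.
Zoraka 'sevasb' matches the regular reflex exactly, so the pair is cognate.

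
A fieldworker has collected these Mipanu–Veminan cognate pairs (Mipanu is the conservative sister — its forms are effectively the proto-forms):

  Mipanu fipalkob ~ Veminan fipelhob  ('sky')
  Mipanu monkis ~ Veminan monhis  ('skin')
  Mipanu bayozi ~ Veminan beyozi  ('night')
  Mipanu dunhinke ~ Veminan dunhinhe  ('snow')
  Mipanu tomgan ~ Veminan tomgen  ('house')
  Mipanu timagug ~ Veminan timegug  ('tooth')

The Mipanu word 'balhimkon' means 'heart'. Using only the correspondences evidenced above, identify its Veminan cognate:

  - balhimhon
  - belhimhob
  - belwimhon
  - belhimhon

belhimhon

fipalkob ~ fipelhob, bayozi ~ beyozi — Mipanu a corresponds to Veminan e after a consonant, before a consonant other than r, m, n, p, b, f, v.
fipalkob ~ fipelhob — Mipanu k corresponds to Veminan h after a consonant, before a back vowel.
Applying these to Mipanu 'balhimkon':
  balhimkon → belhimkon   (a→e after a consonant, before a consonant other than r, m, n, p, b, f, v)
  belhimkon → belhimhon   (k→h after a consonant, before a back vowel)
So the Veminan cognate is 'belhimhon'.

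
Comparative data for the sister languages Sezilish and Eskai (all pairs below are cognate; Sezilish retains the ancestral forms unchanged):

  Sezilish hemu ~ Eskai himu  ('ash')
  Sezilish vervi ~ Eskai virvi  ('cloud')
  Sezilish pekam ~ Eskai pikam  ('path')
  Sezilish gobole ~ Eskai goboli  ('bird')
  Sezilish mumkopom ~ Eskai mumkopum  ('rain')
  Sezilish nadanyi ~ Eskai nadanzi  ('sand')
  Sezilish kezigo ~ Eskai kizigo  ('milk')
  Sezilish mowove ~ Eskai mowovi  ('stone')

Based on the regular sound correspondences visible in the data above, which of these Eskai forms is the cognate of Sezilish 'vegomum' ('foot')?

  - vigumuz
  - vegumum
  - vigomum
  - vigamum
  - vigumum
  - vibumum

vigumum

pekam ~ pikam, kezigo ~ kizigo — Sezilish e corresponds to Eskai i after a consonant, before a consonant other than r, m, n, p, b, f, v.
mumkopom ~ mumkopum — Sezilish o corresponds to Eskai u after a consonant, before a nasal.
Applying these to Sezilish 'vegomum':
  vegomum → vigomum   (e→i after a consonant, before a consonant other than r, m, n, p, b, f, v)
  vigomum → vigumum   (o→u after a consonant, before a nasal)
So the Eskai cognate is 'vigumum'.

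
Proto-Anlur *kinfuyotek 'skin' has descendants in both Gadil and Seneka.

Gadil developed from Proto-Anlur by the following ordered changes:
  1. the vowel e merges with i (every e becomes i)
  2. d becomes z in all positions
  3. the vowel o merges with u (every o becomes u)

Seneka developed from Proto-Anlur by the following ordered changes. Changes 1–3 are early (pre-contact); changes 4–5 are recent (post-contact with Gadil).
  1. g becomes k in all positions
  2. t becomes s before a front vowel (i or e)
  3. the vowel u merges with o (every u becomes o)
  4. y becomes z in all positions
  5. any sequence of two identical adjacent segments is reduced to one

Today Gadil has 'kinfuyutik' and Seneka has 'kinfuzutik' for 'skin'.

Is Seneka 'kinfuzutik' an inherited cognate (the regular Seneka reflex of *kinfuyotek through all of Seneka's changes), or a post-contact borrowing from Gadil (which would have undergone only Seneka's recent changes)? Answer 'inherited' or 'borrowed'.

borrowed

If inherited, *kinfuyotek would pass through all of Seneka's changes:
Seneka: *kinfuyotek
  kinfuyotek (rule 1 does not apply)
  kinfuyotek → kinfuyosek   [palatalisation]
  kinfuyosek → kinfoyosek   [vowel merger]
  kinfoyosek → kinfozosek   [unconditioned shift]
  kinfozosek (rule 5 does not apply)
  giving Seneka kinfozosek.
If borrowed from Gadil 'kinfuyutik' after the early changes, it would undergo only the recent ones:
  rule 4 (unconditioned shift): kinfuyutik → kinfuzutik
  rule 5 (degemination): no change (kinfuzutik)
  ⇒ as a loan: kinfuzutik
Seneka 'kinfuzutik' matches the loan outcome 'kinfuzutik', not the inherited 'kinfozosek' — it skipped the early Seneka changes, so it was borrowed from Gadil.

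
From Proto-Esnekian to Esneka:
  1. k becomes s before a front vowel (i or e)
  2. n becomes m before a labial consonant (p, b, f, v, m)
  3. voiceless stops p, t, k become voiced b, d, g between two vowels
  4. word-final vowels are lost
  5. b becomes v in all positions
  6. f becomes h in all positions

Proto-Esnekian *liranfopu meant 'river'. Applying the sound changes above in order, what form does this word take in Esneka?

liramhov

Esneka: start from *liranfopu.
  rule 1: no change — liranfopu
  rule 2 (nasal place assimilation): liranfopu → liramfopu
  rule 3 (intervocalic voicing): liramfopu → liramfobu
  rule 4 (apocope): liramfobu → liramfob
  rule 5 (unconditioned shift): liramfob → liramfov
  rule 6 (unconditioned shift): liramfov → liramhov
  ⇒ Esneka liramhov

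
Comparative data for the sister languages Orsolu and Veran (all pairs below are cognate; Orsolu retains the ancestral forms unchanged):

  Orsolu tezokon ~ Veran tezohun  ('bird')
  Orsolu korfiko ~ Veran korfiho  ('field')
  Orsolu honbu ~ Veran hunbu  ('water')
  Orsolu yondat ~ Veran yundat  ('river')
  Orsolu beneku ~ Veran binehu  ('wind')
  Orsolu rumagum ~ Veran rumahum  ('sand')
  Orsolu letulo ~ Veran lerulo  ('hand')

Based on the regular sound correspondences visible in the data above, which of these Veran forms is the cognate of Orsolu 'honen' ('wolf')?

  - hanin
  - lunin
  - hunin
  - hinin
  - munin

tezokon ~ tezohun, honbu ~ hunbu — Orsolu o corresponds to Veran u after a consonant, before a nasal.
beneku ~ binehu — Orsolu e corresponds to Veran i after a consonant, before a nasal.
Applying these to Orsolu 'honen':
  honen → hunen   (o→u after a consonant, before a nasal)
  hunen → hunin   (e→i after a consonant, before a nasal)
So the Veran cognate is 'hunin'.

hunin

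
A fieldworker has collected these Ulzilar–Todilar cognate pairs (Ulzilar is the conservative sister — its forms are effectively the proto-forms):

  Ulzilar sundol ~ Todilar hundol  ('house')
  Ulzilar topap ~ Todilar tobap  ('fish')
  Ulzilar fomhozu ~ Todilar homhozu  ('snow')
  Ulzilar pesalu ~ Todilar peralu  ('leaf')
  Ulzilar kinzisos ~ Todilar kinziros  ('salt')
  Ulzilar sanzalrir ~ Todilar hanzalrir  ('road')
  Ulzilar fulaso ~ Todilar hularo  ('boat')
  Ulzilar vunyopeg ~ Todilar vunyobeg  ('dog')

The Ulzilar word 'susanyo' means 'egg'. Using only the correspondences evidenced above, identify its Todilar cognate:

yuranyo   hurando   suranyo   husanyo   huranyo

sundol ~ hundol — Ulzilar s corresponds to Todilar h word-initially before a back vowel.
pesalu ~ peralu — Ulzilar s corresponds to Todilar r between vowels (before a back vowel).
Applying these to Ulzilar 'susanyo':
  susanyo → husanyo   (s→h word-initially before a back vowel)
  husanyo → huranyo   (s→r between vowels (before a back vowel))
So the Todilar cognate is 'huranyo'.

huranyo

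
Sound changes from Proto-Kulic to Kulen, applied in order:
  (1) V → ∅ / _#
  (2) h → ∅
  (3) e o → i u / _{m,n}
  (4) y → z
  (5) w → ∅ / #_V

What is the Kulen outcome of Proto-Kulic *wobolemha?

Kulen: *wobolemha > wobolemh > wobolem > wobolim > obolim  (by apocope, h-loss, pre-nasal raising, glide loss)

obolim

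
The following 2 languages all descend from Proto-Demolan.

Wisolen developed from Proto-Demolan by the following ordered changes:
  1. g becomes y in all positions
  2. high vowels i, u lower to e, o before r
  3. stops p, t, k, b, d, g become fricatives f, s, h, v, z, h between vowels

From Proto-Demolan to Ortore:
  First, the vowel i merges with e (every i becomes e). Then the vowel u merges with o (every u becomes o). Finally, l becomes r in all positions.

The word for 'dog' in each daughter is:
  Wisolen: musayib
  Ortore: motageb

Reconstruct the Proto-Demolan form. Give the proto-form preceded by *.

Position 2: Wisolen has u, Ortore has o. Wisolen preserves u here (none of its changes turn any other segment into u), so the proto-segment is *u.
Position 5: Wisolen has y, Ortore has g. Ortore preserves g here (none of its changes turn any other segment into g), so the proto-segment is *g.
Position 6: Wisolen has i, Ortore has e. Wisolen preserves i here (none of its changes turn any other segment into i), so the proto-segment is *i.
This points to *mutagib. Verify forward in each daughter:
Wisolen: *mutagib > mutayib > musayib  (by unconditioned shift, intervocalic lenition)
Ortore: *mutagib > mutageb > motageb  (by vowel merger, vowel merger)
Only *mutagib yields all of Wisolen musayib, Ortore motageb.

*mutagib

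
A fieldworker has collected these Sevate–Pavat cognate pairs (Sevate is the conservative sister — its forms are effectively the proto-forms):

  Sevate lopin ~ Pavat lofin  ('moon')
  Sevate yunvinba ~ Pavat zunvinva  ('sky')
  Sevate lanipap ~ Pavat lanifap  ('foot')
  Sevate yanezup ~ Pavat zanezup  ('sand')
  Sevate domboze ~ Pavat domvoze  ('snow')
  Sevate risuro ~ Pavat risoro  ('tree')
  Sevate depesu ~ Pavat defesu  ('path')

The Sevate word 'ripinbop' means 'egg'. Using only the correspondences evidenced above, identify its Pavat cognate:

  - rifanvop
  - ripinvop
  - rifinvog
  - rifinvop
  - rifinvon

rifinvop

lopin ~ lofin — Sevate p corresponds to Pavat f between vowels (before a front vowel).
domboze ~ domvoze — Sevate b corresponds to Pavat v after a consonant, before a back vowel.
Applying these to Sevate 'ripinbop':
  ripinbop → rifinbop   (p→f between vowels (before a front vowel))
  rifinbop → rifinvop   (b→v after a consonant, before a back vowel)
So the Pavat cognate is 'rifinvop'.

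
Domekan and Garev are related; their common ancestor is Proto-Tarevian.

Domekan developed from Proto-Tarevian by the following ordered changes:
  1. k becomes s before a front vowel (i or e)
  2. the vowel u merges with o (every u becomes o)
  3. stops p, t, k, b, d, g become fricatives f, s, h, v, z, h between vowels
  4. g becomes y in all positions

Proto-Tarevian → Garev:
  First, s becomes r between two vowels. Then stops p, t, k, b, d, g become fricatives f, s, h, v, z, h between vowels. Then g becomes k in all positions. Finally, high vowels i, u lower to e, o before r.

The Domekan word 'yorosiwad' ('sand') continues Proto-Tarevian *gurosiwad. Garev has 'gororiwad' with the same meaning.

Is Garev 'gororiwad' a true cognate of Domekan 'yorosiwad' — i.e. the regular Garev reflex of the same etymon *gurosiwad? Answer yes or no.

no

Derive the expected Garev reflex of *gurosiwad:
Garev: *gurosiwad > guroriwad > kuroriwad > kororiwad  (by rhotacism, unconditioned shift, pre-rhotic lowering)
The regular Garev reflex would be 'kororiwad', but the attested form is 'gororiwad'. The correspondence is irregular, so they are not cognates (the Garev form has a different source).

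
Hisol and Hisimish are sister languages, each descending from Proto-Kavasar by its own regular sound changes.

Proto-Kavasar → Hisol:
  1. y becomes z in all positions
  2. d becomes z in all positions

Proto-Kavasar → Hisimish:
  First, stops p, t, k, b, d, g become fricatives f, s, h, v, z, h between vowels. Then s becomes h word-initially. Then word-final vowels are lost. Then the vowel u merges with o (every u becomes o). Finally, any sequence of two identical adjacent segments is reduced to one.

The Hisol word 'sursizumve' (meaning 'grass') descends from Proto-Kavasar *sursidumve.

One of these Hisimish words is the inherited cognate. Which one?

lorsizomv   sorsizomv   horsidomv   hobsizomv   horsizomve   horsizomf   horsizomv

Hisimish: *sursidumve
  sursidumve → sursizumve   [intervocalic lenition]
  sursizumve → hursizumve   [debuccalisation]
  hursizumve → hursizumv   [apocope]
  hursizumv → horsizomv   [vowel merger]
  horsizomv (rule 5 does not apply)
  giving Hisimish horsizomv.
Among the options, 'horsizomv' alone shows every Hisimish change applied in order.

horsizomv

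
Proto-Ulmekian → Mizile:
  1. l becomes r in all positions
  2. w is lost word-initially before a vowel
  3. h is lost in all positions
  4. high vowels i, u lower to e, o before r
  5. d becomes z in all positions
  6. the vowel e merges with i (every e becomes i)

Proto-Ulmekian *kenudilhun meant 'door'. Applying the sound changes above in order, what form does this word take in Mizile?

kinuzirun

Mizile: *kenudilhun
  kenudilhun → kenudirhun   [unconditioned shift]
  kenudirhun (rule 2 does not apply)
  kenudirhun → kenudirun   [h-loss]
  kenudirun → kenuderun   [pre-rhotic lowering]
  kenuderun → kenuzerun   [unconditioned shift]
  kenuzerun → kinuzirun   [vowel merger]
  giving Mizile kinuzirun.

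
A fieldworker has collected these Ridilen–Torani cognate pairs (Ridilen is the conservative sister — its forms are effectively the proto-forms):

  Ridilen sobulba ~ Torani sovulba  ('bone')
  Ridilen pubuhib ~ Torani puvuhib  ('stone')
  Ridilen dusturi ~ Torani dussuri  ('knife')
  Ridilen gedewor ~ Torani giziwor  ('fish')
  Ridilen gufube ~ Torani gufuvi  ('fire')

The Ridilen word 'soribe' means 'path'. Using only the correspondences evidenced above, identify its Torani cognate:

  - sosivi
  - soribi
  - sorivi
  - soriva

sorivi

gufube ~ gufuvi — Ridilen b corresponds to Torani v between vowels (before a front vowel).
gufube ~ gufuvi — Ridilen e corresponds to Torani i word-finally.
Applying these to Ridilen 'soribe':
  soribe → sorive   (b→v between vowels (before a front vowel))
  sorive → sorivi   (e→i word-finally)
So the Torani cognate is 'sorivi'.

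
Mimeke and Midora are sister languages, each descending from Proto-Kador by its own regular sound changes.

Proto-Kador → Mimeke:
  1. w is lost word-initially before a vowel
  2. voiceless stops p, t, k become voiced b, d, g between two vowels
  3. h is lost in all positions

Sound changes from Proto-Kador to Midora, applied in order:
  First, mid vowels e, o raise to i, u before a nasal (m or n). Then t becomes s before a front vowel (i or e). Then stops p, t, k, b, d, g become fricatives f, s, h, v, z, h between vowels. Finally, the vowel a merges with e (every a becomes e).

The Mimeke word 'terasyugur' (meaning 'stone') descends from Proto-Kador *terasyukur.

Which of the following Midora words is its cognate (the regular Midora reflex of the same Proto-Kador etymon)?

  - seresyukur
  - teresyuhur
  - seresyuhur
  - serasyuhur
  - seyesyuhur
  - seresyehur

seresyuhur

Midora: *terasyukur
  terasyukur (rule 1 does not apply)
  terasyukur → serasyukur   [palatalisation]
  serasyukur → serasyuhur   [intervocalic lenition]
  serasyuhur → seresyuhur   [vowel merger]
  giving Midora seresyuhur.
Only 'seresyuhur' matches the regular Midora development of *terasyukur.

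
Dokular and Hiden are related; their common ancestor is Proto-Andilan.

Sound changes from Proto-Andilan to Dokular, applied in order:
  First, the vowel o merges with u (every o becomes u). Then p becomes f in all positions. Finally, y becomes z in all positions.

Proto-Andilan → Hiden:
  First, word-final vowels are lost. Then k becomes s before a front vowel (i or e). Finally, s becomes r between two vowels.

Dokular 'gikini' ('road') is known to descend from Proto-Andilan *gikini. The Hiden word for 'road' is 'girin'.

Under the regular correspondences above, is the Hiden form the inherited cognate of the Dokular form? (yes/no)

Derive the expected Hiden reflex of *gikini:
Hiden: start from *gikini.
  rule 1 (apocope): gikini → gikin
  rule 2 (palatalisation): gikin → gisin
  rule 3 (rhotacism): gisin → girin
  ⇒ Hiden girin
Hiden 'girin' matches the regular reflex exactly, so the pair is cognate.

yes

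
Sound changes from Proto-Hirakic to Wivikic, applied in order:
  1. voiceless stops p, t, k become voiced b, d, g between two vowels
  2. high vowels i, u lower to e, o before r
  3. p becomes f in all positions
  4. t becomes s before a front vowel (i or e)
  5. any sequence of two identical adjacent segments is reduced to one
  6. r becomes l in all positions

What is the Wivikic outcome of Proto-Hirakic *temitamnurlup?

semidamnolluf

Wivikic: *temitamnurlup > temidamnurlup > temidamnorlup > temidamnorluf > semidamnorluf > semidamnolluf  (by intervocalic voicing, pre-rhotic lowering, unconditioned shift, palatalisation, unconditioned shift)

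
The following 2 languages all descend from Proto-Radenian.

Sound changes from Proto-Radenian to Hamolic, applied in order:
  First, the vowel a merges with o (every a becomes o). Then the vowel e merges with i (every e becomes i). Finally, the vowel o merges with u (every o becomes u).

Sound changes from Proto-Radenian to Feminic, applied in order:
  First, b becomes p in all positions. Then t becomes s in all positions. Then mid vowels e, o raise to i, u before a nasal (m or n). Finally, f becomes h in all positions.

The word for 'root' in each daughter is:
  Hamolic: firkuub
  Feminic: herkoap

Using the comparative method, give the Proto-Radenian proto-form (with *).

*ferkoab

Position 2: Hamolic has i, Feminic has e. Feminic preserves e here (none of its changes turn any other segment into e), so the proto-segment is *e.
Position 7: Hamolic has b, Feminic has p. Hamolic preserves b here (none of its changes turn any other segment into b), so the proto-segment is *b.
Position 5: Hamolic has u, Feminic has o. Feminic preserves o here (none of its changes turn any other segment into o), so the proto-segment is *o.
This points to *ferkoab. Verify forward in each daughter:
Hamolic: *ferkoab > ferkoob > firkoob > firkuub  (by vowel merger, vowel merger, vowel merger)
Feminic: *ferkoab
  ferkoab → ferkoap   [unconditioned shift]
  ferkoap (rule 2 does not apply)
  ferkoap (rule 3 does not apply)
  ferkoap → herkoap   [unconditioned shift]
  giving Feminic herkoap.
Only *ferkoab yields all of Hamolic firkuub, Feminic herkoap.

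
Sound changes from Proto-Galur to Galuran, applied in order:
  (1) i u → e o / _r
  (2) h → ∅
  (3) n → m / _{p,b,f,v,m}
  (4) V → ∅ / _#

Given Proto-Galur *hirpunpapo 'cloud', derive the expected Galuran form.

erpumpap

Galuran: start from *hirpunpapo.
  rule 1 (pre-rhotic lowering): hirpunpapo → herpunpapo
  rule 2 (h-loss): herpunpapo → erpunpapo
  rule 3 (nasal place assimilation): erpunpapo → erpumpapo
  rule 4 (apocope): erpumpapo → erpumpap
  ⇒ Galuran erpumpap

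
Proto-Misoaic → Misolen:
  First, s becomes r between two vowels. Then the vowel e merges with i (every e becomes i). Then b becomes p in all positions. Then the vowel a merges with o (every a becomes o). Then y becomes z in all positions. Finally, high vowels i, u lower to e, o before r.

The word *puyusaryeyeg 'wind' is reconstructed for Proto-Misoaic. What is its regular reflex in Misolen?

Misolen: *puyusaryeyeg
  puyusaryeyeg → puyuraryeyeg   [rhotacism]
  puyuraryeyeg → puyuraryiyig   [vowel merger]
  puyuraryiyig (rule 3 does not apply)
  puyuraryiyig → puyuroryiyig   [vowel merger]
  puyuroryiyig → puzurorzizig   [unconditioned shift]
  puzurorzizig → puzororzizig   [pre-rhotic lowering]
  giving Misolen puzororzizig.

puzororzizig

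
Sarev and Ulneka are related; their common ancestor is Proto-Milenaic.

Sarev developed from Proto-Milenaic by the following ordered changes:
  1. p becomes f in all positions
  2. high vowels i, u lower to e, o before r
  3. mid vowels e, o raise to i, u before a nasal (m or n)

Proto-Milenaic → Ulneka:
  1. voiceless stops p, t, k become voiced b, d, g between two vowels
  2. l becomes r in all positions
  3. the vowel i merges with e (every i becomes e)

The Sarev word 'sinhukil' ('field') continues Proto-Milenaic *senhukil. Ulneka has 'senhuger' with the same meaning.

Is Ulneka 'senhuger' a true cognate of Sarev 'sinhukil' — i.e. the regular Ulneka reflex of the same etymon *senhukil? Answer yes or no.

Derive the expected Ulneka reflex of *senhukil:
Ulneka: *senhukil > senhugil > senhugir > senhuger  (by intervocalic voicing, unconditioned shift, vowel merger)
Ulneka 'senhuger' matches the regular reflex exactly, so the pair is cognate.

yes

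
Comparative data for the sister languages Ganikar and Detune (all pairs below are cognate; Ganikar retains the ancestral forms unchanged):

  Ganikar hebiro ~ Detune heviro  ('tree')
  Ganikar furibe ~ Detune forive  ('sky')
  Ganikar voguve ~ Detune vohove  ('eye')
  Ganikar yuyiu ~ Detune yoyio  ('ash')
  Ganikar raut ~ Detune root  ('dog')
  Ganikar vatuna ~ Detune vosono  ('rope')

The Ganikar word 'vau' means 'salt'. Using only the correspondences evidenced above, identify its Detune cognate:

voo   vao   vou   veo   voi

voo

raut ~ root — Ganikar a corresponds to Detune o after a consonant, before a back vowel.
yuyiu ~ yoyio — Ganikar u corresponds to Detune o word-finally.
Applying these to Ganikar 'vau':
  vau → vou   (a→o after a consonant, before a back vowel)
  vou → voo   (u→o word-finally)
So the Detune cognate is 'voo'.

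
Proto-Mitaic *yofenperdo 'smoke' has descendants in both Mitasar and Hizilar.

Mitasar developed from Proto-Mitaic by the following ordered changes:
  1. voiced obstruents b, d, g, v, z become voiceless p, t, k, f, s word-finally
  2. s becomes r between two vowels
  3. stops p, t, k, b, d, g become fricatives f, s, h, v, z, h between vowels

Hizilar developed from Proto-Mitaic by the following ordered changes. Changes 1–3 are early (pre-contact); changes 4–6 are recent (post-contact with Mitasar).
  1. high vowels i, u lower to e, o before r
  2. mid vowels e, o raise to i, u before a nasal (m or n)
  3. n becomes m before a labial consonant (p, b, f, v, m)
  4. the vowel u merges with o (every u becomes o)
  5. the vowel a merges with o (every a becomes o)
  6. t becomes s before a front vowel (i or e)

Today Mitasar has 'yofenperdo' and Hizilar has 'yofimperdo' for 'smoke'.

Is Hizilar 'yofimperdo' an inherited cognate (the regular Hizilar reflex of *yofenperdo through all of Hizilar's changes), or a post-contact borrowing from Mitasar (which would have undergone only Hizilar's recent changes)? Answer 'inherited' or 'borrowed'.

inherited

If inherited, *yofenperdo would pass through all of Hizilar's changes:
Hizilar: *yofenperdo > yofinperdo > yofimperdo  (by pre-nasal raising, nasal place assimilation)
If borrowed from Mitasar 'yofenperdo' after the early changes, it would undergo only the recent ones:
  rule 4 (vowel merger): no change (yofenperdo)
  rule 5 (vowel merger): no change (yofenperdo)
  rule 6 (palatalisation): no change (yofenperdo)
  ⇒ as a loan: yofenperdo
Hizilar 'yofimperdo' matches the inherited outcome exactly, so it is an inherited cognate, not a loan.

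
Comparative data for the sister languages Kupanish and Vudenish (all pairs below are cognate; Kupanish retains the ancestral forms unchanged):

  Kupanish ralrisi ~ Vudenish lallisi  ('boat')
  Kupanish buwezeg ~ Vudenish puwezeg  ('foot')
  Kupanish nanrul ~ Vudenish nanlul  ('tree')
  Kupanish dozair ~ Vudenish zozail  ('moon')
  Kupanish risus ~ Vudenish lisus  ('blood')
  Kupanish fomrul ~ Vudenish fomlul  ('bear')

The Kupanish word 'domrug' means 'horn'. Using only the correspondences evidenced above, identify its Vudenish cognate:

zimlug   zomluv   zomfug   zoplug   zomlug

zomlug

dozair ~ zozail — Kupanish d corresponds to Vudenish z word-initially before a back vowel.
nanrul ~ nanlul, fomrul ~ fomlul — Kupanish r corresponds to Vudenish l after a consonant, before a back vowel.
Applying these to Kupanish 'domrug':
  domrug → zomrug   (d→z word-initially before a back vowel)
  zomrug → zomlug   (r→l after a consonant, before a back vowel)
So the Vudenish cognate is 'zomlug'.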